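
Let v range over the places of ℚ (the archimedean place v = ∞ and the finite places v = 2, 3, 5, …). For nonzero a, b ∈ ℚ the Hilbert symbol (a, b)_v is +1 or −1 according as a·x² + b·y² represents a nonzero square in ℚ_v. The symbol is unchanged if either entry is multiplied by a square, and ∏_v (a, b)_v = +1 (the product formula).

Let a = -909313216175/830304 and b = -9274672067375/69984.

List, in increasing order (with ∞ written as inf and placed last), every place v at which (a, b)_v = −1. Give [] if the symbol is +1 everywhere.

Mod squares: a ≡ -138, b ≡ -570. Check v ∈ {∞, 2, 3, 5, 7, 11, 13, 19, 23, 31}.
v=23: a=23^3·(≡15), b=23^2·(≡20) mod 23; (15|23)=-1, (20|23)=-1; (−1)^{3·2·11}·(-1)^2·(-1)^3 = -1.
v=19: a=19^2·(≡3), b=19^3·(≡10) mod 19; (3|19)=-1, (10|19)=-1; (−1)^{2·3·9}·(-1)^3·(-1)^2 = -1.
v=2: v_2(a)=-5, v_2(b)=-5; units ≡ 3, 3 (mod 8); ε·ε+αω+βω = 1·1+-5·1+-5·1 ≡ 1  ⇒  (a,b)_2 = -1.
v=11: a=11^0·(≡5), b=11^2·(≡7) mod 11; (5|11)=+1, (7|11)=-1; (−1)^{0·2·5}·(+1)^2·(-1)^0 = +1.
v=31: a=31^-2·(≡29), b=31^0·(≡14) mod 31; (29|31)=-1, (14|31)=+1; (−1)^{-2·0·15}·(-1)^0·(+1)^-2 = +1.
v=7: a=7^2·(≡2), b=7^0·(≡4) mod 7; (2|7)=+1, (4|7)=+1; (−1)^{2·0·3}·(+1)^0·(+1)^2 = +1.
v=13: a=13^2·(≡8), b=13^2·(≡2) mod 13; (8|13)=-1, (2|13)=-1; (−1)^{2·2·6}·(-1)^2·(-1)^2 = +1.
v=∞: -138 < 0 and -570 < 0  ⇒  (a,b)_∞ = -1.
v=3: a=3^-3·(≡2), b=3^-7·(≡2) mod 3; (2|3)=-1, (2|3)=-1; (−1)^{-3·-7·1}·(-1)^-7·(-1)^-3 = -1.
v=5: a=5^2·(≡2), b=5^3·(≡4) mod 5; (2|5)=-1, (4|5)=+1; (−1)^{2·3·2}·(-1)^3·(+1)^2 = -1.
Ram(-138, -570) = {2, 3, 5, 19, 23, ∞}; no ℚ_2-point on the conic.

[2, 3, 5, 19, 23, inf]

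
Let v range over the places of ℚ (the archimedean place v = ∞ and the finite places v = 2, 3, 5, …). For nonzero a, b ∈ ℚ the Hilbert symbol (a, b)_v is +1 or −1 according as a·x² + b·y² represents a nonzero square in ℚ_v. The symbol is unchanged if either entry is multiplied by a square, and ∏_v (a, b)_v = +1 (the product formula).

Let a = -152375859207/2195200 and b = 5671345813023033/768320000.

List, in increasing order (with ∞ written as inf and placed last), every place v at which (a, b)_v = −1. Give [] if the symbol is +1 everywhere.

[7, 11]

(a, b) ≡ (-1001, 66) mod (ℚ^×)²; places V = {2, 3, 5, 7, 11, 13, 17, 31, ∞}.
(a,b)_7: α=-3, u≡1; β=-4, v≡5 (mod 7); (1|7)=+1, (5|7)=-1; sign (−1)^0·+1^-4·-1^-3 = -1.
(a,b)_17: α=0, u≡8; β=2, v≡1 (mod 17); (8|17)=+1, (1|17)=+1; sign (−1)^0·+1^2·+1^0 = +1.
(a,b)_13: α=3, u≡3; β=8, v≡10 (mod 13); (3|13)=+1, (10|13)=+1; sign (−1)^0·+1^8·+1^3 = +1.
(a,b)_5: α=-2, u≡1; β=-4, v≡4 (mod 5); (1|5)=+1, (4|5)=+1; sign (−1)^0·+1^-4·+1^-2 = +1.
(a,b)_3: α=8, u≡1; β=7, v≡1 (mod 3); (1|3)=+1, (1|3)=+1; sign (−1)^0·+1^7·+1^8 = +1.
(a,b)_11: α=1, u≡7; β=1, v≡6 (mod 11); (7|11)=-1, (6|11)=-1; sign (−1)^1·-1^1·-1^1 = -1.
(a,b)_∞: sgn(-1001)=−, sgn(66)=+, so +1.
(a,b)_31: α=2, u≡27; β=0, v≡2 (mod 31); (27|31)=-1, (2|31)=+1; sign (−1)^0·-1^0·+1^2 = +1.
(a,b)_2: α=-8, β=-9; u≡7, v≡1 (mod 8); ε(u)ε(v)=1·0, αω(v)=-8·0, βω(u)=-9·0; sum ≡ 0  ⇒  +1.
Ram(-1001, 66) = {7, 11}; no ℚ_7-point on the conic.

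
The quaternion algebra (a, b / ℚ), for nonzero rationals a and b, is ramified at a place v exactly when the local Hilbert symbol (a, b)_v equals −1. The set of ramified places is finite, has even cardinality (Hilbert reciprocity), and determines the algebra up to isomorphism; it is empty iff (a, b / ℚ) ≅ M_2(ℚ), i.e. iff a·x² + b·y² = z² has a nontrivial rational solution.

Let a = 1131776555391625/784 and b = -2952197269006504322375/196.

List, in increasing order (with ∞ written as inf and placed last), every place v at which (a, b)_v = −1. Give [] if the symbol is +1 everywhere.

(a, b) ≡ (267876107785, -102695) mod (ℚ^×)²; places V = {2, 5, 7, 11, 13, 17, 19, 23, 29, 37, 47, ∞}.
(a,b)_23: α=1, u≡10; β=1, v≡14 (mod 23); (10|23)=-1, (14|23)=-1; sign (−1)^1·-1^1·-1^1 = -1.
(a,b)_2: α=-4, β=-2; u≡1, v≡1 (mod 8); ε(u)ε(v)=0·0, αω(v)=-4·0, βω(u)=-2·0; sum ≡ 0  ⇒  +1.
(a,b)_13: α=3, u≡8; β=4, v≡11 (mod 13); (8|13)=-1, (11|13)=-1; sign (−1)^0·-1^4·-1^3 = -1.
(a,b)_29: α=1, u≡14; β=2, v≡7 (mod 29); (14|29)=-1, (7|29)=+1; sign (−1)^0·-1^2·+1^1 = +1.
(a,b)_47: α=1, u≡14; β=1, v≡4 (mod 47); (14|47)=+1, (4|47)=+1; sign (−1)^1·+1^1·+1^1 = -1.
(a,b)_11: α=1, u≡9; β=2, v≡4 (mod 11); (9|11)=+1, (4|11)=+1; sign (−1)^0·+1^2·+1^1 = +1.
(a,b)_19: α=1, u≡12; β=1, v≡14 (mod 19); (12|19)=-1, (14|19)=-1; sign (−1)^1·-1^1·-1^1 = -1.
(a,b)_∞: sgn(267876107785)=+, sgn(-102695)=−, so +1.
(a,b)_7: α=-2, u≡5; β=-2, v≡4 (mod 7); (5|7)=-1, (4|7)=+1; sign (−1)^0·-1^-2·+1^-2 = +1.
(a,b)_17: α=1, u≡10; β=2, v≡1 (mod 17); (10|17)=-1, (1|17)=+1; sign (−1)^0·-1^2·+1^1 = +1.
(a,b)_37: α=1, u≡21; β=2, v≡8 (mod 37); (21|37)=+1, (8|37)=-1; sign (−1)^0·+1^2·-1^1 = -1.
(a,b)_5: α=3, u≡2; β=3, v≡1 (mod 5); (2|5)=-1, (1|5)=+1; sign (−1)^0·-1^3·+1^3 = -1.
(267876107785, -102695 / ℚ) ramifies at {5, 13, 19, 23, 37, 47}: a division algebra.

[5, 13, 19, 23, 37, 47]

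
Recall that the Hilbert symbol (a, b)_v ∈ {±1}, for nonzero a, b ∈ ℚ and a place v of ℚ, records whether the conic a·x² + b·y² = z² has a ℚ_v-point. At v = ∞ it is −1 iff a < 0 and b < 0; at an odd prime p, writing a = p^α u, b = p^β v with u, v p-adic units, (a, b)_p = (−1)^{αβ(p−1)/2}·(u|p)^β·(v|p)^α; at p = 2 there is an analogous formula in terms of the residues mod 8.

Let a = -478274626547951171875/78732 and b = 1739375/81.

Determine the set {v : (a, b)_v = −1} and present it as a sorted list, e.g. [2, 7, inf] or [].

Mod squares: a ≡ -7518585, b ≡ 23. Check v ∈ {∞, 2, 3, 5, 11, 19, 23, 31, 37}.
v=2: v_2(a)=-2, v_2(b)=0; units ≡ 7, 7 (mod 8); ε·ε+αω+βω = 1·1+-2·0+0·0 ≡ 1  ⇒  (a,b)_2 = -1.
v=23: a=23^3·(≡4), b=23^1·(≡2) mod 23; (4|23)=+1, (2|23)=+1; (−1)^{3·1·11}·(+1)^1·(+1)^3 = -1.
v=5: a=5^9·(≡2), b=5^4·(≡3) mod 5; (2|5)=-1, (3|5)=-1; (−1)^{9·4·2}·(-1)^4·(-1)^9 = -1.
v=37: a=37^1·(≡27), b=37^0·(≡6) mod 37; (27|37)=+1, (6|37)=-1; (−1)^{1·0·18}·(+1)^0·(-1)^1 = -1.
v=31: a=31^5·(≡20), b=31^0·(≡21) mod 31; (20|31)=+1, (21|31)=-1; (−1)^{5·0·15}·(+1)^0·(-1)^5 = -1.
v=11: a=11^0·(≡4), b=11^2·(≡5) mod 11; (4|11)=+1, (5|11)=+1; (−1)^{0·2·5}·(+1)^2·(+1)^0 = +1.
v=19: a=19^1·(≡5), b=19^0·(≡4) mod 19; (5|19)=+1, (4|19)=+1; (−1)^{1·0·9}·(+1)^0·(+1)^1 = +1.
v=∞: -7518585 < 0 and 23 > 0  ⇒  (a,b)_∞ = +1.
v=3: a=3^-9·(≡2), b=3^-4·(≡2) mod 3; (2|3)=-1, (2|3)=-1; (−1)^{-9·-4·1}·(-1)^-4·(-1)^-9 = -1.
Ram(-7518585, 23) = {2, 3, 5, 23, 31, 37}; no ℚ_2-point on the conic.

[2, 3, 5, 23, 31, 37]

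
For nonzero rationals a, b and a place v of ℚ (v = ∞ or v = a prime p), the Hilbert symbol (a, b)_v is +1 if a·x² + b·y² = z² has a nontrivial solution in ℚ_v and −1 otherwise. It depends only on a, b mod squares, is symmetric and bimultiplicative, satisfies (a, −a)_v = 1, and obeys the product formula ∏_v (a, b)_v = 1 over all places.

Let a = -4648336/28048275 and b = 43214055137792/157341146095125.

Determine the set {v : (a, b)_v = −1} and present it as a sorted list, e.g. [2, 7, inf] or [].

(a, b) ≡ (-19, 10) mod (ℚ^×)²; places V = {2, 3, 5, 7, 11, 19, ∞}.
(a,b)_∞: sgn(-19)=−, sgn(10)=+, so +1.
(a,b)_5: α=-2, u≡4; β=-3, v≡2 (mod 5); (4|5)=+1, (2|5)=-1; sign (−1)^0·+1^-3·-1^-2 = +1.
(a,b)_7: α=4, u≡1; β=8, v≡3 (mod 7); (1|7)=+1, (3|7)=-1; sign (−1)^0·+1^8·-1^4 = +1.
(a,b)_19: α=-1, u≡14; β=-2, v≡3 (mod 19); (14|19)=-1, (3|19)=-1; sign (−1)^0·-1^-2·-1^-1 = -1.
(a,b)_11: α=2, u≡9; β=4, v≡7 (mod 11); (9|11)=+1, (7|11)=-1; sign (−1)^0·+1^4·-1^2 = +1.
(a,b)_2: α=4, β=9; u≡5, v≡5 (mod 8); ε(u)ε(v)=0·0, αω(v)=4·1, βω(u)=9·1; sum ≡ 1  ⇒  -1.
(a,b)_3: α=-10, u≡2; β=-20, v≡1 (mod 3); (2|3)=-1, (1|3)=+1; sign (−1)^0·-1^-20·+1^-10 = +1.
(-19, 10 / ℚ) ramifies at {2, 19}: a division algebra.

[2, 19]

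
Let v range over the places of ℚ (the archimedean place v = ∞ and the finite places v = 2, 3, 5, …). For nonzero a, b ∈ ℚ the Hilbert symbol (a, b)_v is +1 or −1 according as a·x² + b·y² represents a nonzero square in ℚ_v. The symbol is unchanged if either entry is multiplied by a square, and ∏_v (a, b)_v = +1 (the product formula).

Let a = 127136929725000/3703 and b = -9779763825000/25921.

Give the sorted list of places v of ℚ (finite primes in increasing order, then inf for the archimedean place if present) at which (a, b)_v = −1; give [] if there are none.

Mod squares: a ≡ 15470, b ≡ -170. Check v ∈ {∞, 2, 3, 5, 7, 13, 17, 23, 41}.
v=7: a=7^-1·(≡5), b=7^-2·(≡5) mod 7; (5|7)=-1, (5|7)=-1; (−1)^{-1·-2·3}·(-1)^-2·(-1)^-1 = -1.
v=13: a=13^3·(≡2), b=13^2·(≡9) mod 13; (2|13)=-1, (9|13)=+1; (−1)^{3·2·6}·(-1)^2·(+1)^3 = +1.
v=2: v_2(a)=3, v_2(b)=3; units ≡ 7, 3 (mod 8); ε·ε+αω+βω = 1·1+3·1+3·0 ≡ 0  ⇒  (a,b)_2 = +1.
v=3: a=3^4·(≡2), b=3^4·(≡1) mod 3; (2|3)=-1, (1|3)=+1; (−1)^{4·4·1}·(-1)^4·(+1)^4 = +1.
v=41: a=41^2·(≡30), b=41^2·(≡24) mod 41; (30|41)=-1, (24|41)=-1; (−1)^{2·2·20}·(-1)^2·(-1)^2 = +1.
v=17: a=17^1·(≡1), b=17^1·(≡14) mod 17; (1|17)=+1, (14|17)=-1; (−1)^{1·1·8}·(+1)^1·(-1)^1 = -1.
v=∞: 15470 > 0 and -170 < 0  ⇒  (a,b)_∞ = +1.
v=5: a=5^5·(≡4), b=5^5·(≡1) mod 5; (4|5)=+1, (1|5)=+1; (−1)^{5·5·2}·(+1)^5·(+1)^5 = +1.
v=23: a=23^-2·(≡7), b=23^-2·(≡7) mod 23; (7|23)=-1, (7|23)=-1; (−1)^{-2·-2·11}·(-1)^-2·(-1)^-2 = +1.
Ram(15470, -170) = {7, 17}; no ℚ_7-point on the conic.

[7, 17]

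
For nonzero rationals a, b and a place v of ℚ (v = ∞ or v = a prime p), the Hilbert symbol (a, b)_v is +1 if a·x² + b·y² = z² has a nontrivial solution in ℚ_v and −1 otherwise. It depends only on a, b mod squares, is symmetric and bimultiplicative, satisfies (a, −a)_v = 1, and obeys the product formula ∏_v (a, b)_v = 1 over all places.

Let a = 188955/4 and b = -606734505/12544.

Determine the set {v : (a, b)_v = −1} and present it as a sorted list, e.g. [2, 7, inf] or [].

(a, b) ≡ (20995, -1105) mod (ℚ^×)²; places V = {2, 3, 5, 7, 13, 17, 19, ∞}.
(a,b)_19: α=1, u≡2; β=2, v≡4 (mod 19); (2|19)=-1, (4|19)=+1; sign (−1)^0·-1^2·+1^1 = +1.
(a,b)_3: α=2, u≡1; β=2, v≡2 (mod 3); (1|3)=+1, (2|3)=-1; sign (−1)^0·+1^2·-1^2 = +1.
(a,b)_13: α=1, u≡10; β=3, v≡6 (mod 13); (10|13)=+1, (6|13)=-1; sign (−1)^0·+1^3·-1^1 = -1.
(a,b)_∞: sgn(20995)=+, sgn(-1105)=−, so +1.
(a,b)_2: α=-2, β=-8; u≡3, v≡7 (mod 8); ε(u)ε(v)=1·1, αω(v)=-2·0, βω(u)=-8·1; sum ≡ 1  ⇒  -1.
(a,b)_7: α=0, u≡1; β=-2, v≡2 (mod 7); (1|7)=+1, (2|7)=+1; sign (−1)^0·+1^-2·+1^0 = +1.
(a,b)_17: α=1, u≡12; β=1, v≡3 (mod 17); (12|17)=-1, (3|17)=-1; sign (−1)^0·-1^1·-1^1 = +1.
(a,b)_5: α=1, u≡4; β=1, v≡1 (mod 5); (4|5)=+1, (1|5)=+1; sign (−1)^0·+1^1·+1^1 = +1.
Ram(20995, -1105) = {2, 13}; no ℚ_2-point on the conic.

[2, 13]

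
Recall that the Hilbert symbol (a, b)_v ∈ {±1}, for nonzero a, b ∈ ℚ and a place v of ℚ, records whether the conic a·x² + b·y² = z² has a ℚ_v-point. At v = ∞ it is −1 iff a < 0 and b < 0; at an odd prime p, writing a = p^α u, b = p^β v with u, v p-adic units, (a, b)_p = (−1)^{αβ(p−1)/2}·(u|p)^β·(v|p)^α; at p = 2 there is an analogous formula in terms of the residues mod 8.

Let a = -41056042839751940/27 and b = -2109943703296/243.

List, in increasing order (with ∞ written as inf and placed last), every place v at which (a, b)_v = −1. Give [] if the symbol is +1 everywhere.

(a, b) ≡ (-24322155, -957) mod (ℚ^×)²; places V = {2, 3, 5, 7, 11, 13, 17, 23, 29, ∞}.
(a,b)_7: α=2, u≡3; β=0, v≡1 (mod 7); (3|7)=-1, (1|7)=+1; sign (−1)^0·-1^0·+1^2 = +1.
(a,b)_29: α=1, u≡11; β=1, v≡1 (mod 29); (11|29)=-1, (1|29)=+1; sign (−1)^0·-1^1·+1^1 = -1.
(a,b)_13: α=3, u≡4; β=2, v≡6 (mod 13); (4|13)=+1, (6|13)=-1; sign (−1)^0·+1^2·-1^3 = -1.
(a,b)_3: α=-3, u≡1; β=-5, v≡2 (mod 3); (1|3)=+1, (2|3)=-1; sign (−1)^1·+1^-5·-1^-3 = +1.
(a,b)_2: α=2, β=8; u≡5, v≡3 (mod 8); ε(u)ε(v)=0·1, αω(v)=2·1, βω(u)=8·1; sum ≡ 0  ⇒  +1.
(a,b)_17: α=3, u≡14; β=2, v≡12 (mod 17); (14|17)=-1, (12|17)=-1; sign (−1)^0·-1^2·-1^3 = -1.
(a,b)_11: α=1, u≡3; β=1, v≡1 (mod 11); (3|11)=+1, (1|11)=+1; sign (−1)^1·+1^1·+1^1 = -1.
(a,b)_23: α=3, u≡16; β=2, v≡3 (mod 23); (16|23)=+1, (3|23)=+1; sign (−1)^0·+1^2·+1^3 = +1.
(a,b)_5: α=1, u≡1; β=0, v≡3 (mod 5); (1|5)=+1, (3|5)=-1; sign (−1)^0·+1^0·-1^1 = -1.
(a,b)_∞: sgn(-24322155)=−, sgn(-957)=−, so -1.
(-24322155, -957 / ℚ) ramifies at {5, 11, 13, 17, 29, ∞}: a division algebra.

[5, 11, 13, 17, 29, inf]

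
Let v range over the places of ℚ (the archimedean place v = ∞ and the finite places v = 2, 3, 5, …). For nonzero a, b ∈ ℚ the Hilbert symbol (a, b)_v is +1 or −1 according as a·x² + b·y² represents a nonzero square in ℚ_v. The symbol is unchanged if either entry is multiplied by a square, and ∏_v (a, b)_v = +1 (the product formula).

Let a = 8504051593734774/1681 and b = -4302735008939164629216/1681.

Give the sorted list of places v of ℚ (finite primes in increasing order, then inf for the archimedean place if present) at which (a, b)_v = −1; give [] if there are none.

[2, 3, 7, 11, 17, 19]

Mod squares: a ≡ 374, b ≡ -13566. Check v ∈ {∞, 2, 3, 7, 11, 17, 19, 37, 41}.
v=19: a=19^4·(≡2), b=19^3·(≡2) mod 19; (2|19)=-1, (2|19)=-1; (−1)^{4·3·9}·(-1)^3·(-1)^4 = -1.
v=2: v_2(a)=1, v_2(b)=5; units ≡ 3, 1 (mod 8); ε·ε+αω+βω = 1·0+1·0+5·1 ≡ 1  ⇒  (a,b)_2 = -1.
v=37: a=37^2·(≡9), b=37^2·(≡15) mod 37; (9|37)=+1, (15|37)=-1; (−1)^{2·2·18}·(+1)^2·(-1)^2 = +1.
v=3: a=3^2·(≡2), b=3^5·(≡2) mod 3; (2|3)=-1, (2|3)=-1; (−1)^{2·5·1}·(-1)^5·(-1)^2 = -1.
v=17: a=17^3·(≡3), b=17^5·(≡16) mod 17; (3|17)=-1, (16|17)=+1; (−1)^{3·5·8}·(-1)^5·(+1)^3 = -1.
v=7: a=7^2·(≡5), b=7^3·(≡2) mod 7; (5|7)=-1, (2|7)=+1; (−1)^{2·3·3}·(-1)^3·(+1)^2 = -1.
v=41: a=41^-2·(≡18), b=41^-2·(≡25) mod 41; (18|41)=+1, (25|41)=+1; (−1)^{-2·-2·20}·(+1)^-2·(+1)^-2 = +1.
v=∞: 374 > 0 and -13566 < 0  ⇒  (a,b)_∞ = +1.
v=11: a=11^1·(≡3), b=11^2·(≡8) mod 11; (3|11)=+1, (8|11)=-1; (−1)^{1·2·5}·(+1)^2·(-1)^1 = -1.
Ram(374, -13566) = {2, 3, 7, 11, 17, 19}; no ℚ_2-point on the conic.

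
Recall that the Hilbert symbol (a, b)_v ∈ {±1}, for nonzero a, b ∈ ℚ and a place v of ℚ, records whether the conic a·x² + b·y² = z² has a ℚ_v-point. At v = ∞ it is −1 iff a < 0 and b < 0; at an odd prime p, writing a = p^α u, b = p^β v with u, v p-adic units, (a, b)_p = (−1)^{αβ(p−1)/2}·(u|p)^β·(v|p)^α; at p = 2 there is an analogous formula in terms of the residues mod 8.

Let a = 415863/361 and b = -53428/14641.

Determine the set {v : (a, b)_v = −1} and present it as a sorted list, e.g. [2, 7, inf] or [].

[2, 37]

Mod squares: a ≡ 943, b ≡ -37. Check v ∈ {∞, 2, 3, 7, 11, 19, 23, 37, 41}.
v=2: v_2(a)=0, v_2(b)=2; units ≡ 7, 3 (mod 8); ε·ε+αω+βω = 1·1+0·1+2·0 ≡ 1  ⇒  (a,b)_2 = -1.
v=41: a=41^1·(≡39), b=41^0·(≡9) mod 41; (39|41)=+1, (9|41)=+1; (−1)^{1·0·20}·(+1)^0·(+1)^1 = +1.
v=7: a=7^2·(≡6), b=7^0·(≡6) mod 7; (6|7)=-1, (6|7)=-1; (−1)^{2·0·3}·(-1)^0·(-1)^2 = +1.
v=37: a=37^0·(≡6), b=37^1·(≡27) mod 37; (6|37)=-1, (27|37)=+1; (−1)^{0·1·18}·(-1)^1·(+1)^0 = -1.
v=19: a=19^-2·(≡10), b=19^2·(≡9) mod 19; (10|19)=-1, (9|19)=+1; (−1)^{-2·2·9}·(-1)^2·(+1)^-2 = +1.
v=∞: 943 > 0 and -37 < 0  ⇒  (a,b)_∞ = +1.
v=3: a=3^2·(≡1), b=3^0·(≡2) mod 3; (1|3)=+1, (2|3)=-1; (−1)^{2·0·1}·(+1)^0·(-1)^2 = +1.
v=23: a=23^1·(≡16), b=23^0·(≡16) mod 23; (16|23)=+1, (16|23)=+1; (−1)^{1·0·11}·(+1)^0·(+1)^1 = +1.
v=11: a=11^0·(≡7), b=11^-4·(≡10) mod 11; (7|11)=-1, (10|11)=-1; (−1)^{0·-4·5}·(-1)^-4·(-1)^0 = +1.
(943, -37 / ℚ) ramifies at {2, 37}: a division algebra.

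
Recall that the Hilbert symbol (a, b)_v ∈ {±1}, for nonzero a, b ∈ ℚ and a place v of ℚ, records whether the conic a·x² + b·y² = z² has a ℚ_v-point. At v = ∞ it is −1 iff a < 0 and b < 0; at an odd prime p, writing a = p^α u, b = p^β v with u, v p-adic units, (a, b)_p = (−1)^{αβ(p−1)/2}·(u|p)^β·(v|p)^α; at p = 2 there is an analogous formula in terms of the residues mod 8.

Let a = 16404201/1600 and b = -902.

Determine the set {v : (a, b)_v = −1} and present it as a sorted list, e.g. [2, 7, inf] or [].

[11, 41]

Mod squares: a ≡ 561, b ≡ -902. Check v ∈ {∞, 2, 3, 5, 11, 17, 19, 41}.
v=∞: 561 > 0 and -902 < 0  ⇒  (a,b)_∞ = +1.
v=19: a=19^2·(≡3), b=19^0·(≡10) mod 19; (3|19)=-1, (10|19)=-1; (−1)^{2·0·9}·(-1)^0·(-1)^2 = +1.
v=5: a=5^-2·(≡4), b=5^0·(≡3) mod 5; (4|5)=+1, (3|5)=-1; (−1)^{-2·0·2}·(+1)^0·(-1)^-2 = +1.
v=17: a=17^1·(≡8), b=17^0·(≡16) mod 17; (8|17)=+1, (16|17)=+1; (−1)^{1·0·8}·(+1)^0·(+1)^1 = +1.
v=11: a=11^1·(≡2), b=11^1·(≡6) mod 11; (2|11)=-1, (6|11)=-1; (−1)^{1·1·5}·(-1)^1·(-1)^1 = -1.
v=41: a=41^0·(≡19), b=41^1·(≡19) mod 41; (19|41)=-1, (19|41)=-1; (−1)^{0·1·20}·(-1)^1·(-1)^0 = -1.
v=2: v_2(a)=-6, v_2(b)=1; units ≡ 1, 5 (mod 8); ε·ε+αω+βω = 0·0+-6·1+1·0 ≡ 0  ⇒  (a,b)_2 = +1.
v=3: a=3^5·(≡1), b=3^0·(≡1) mod 3; (1|3)=+1, (1|3)=+1; (−1)^{5·0·1}·(+1)^0·(+1)^5 = +1.
|Ram(561, -902)| = 2, even; anisotropic at {11, 41}.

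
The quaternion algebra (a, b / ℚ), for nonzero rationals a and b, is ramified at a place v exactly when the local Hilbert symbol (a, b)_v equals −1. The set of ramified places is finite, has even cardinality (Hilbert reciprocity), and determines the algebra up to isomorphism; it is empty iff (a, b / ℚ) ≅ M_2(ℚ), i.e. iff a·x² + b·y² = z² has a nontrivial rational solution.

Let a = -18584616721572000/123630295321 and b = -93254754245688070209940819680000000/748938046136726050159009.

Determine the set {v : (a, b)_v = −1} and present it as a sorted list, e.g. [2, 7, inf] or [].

[2, 3, 19, inf]

(a, b) ≡ (-5636730, -30) mod (ℚ^×)²; places V = {2, 3, 5, 7, 11, 13, 17, 19, 29, 31, 37, 43, ∞}.
(a,b)_5: α=3, u≡4; β=7, v≡4 (mod 5); (4|5)=+1, (4|5)=+1; sign (−1)^0·+1^7·+1^3 = +1.
(a,b)_43: α=-2, u≡4; β=-4, v≡11 (mod 43); (4|43)=+1, (11|43)=+1; sign (−1)^0·+1^-4·+1^-2 = +1.
(a,b)_17: α=-2, u≡11; β=-4, v≡15 (mod 17); (11|17)=-1, (15|17)=+1; sign (−1)^0·-1^-4·+1^-2 = +1.
(a,b)_2: α=5, β=11; u≡3, v≡1 (mod 8); ε(u)ε(v)=1·0, αω(v)=5·0, βω(u)=11·1; sum ≡ 1  ⇒  -1.
(a,b)_13: α=-2, u≡7; β=-4, v≡3 (mod 13); (7|13)=-1, (3|13)=+1; sign (−1)^0·-1^-4·+1^-2 = +1.
(a,b)_7: α=0, u≡6; β=-2, v≡3 (mod 7); (6|7)=-1, (3|7)=-1; sign (−1)^0·-1^-2·-1^0 = +1.
(a,b)_∞: sgn(-5636730)=−, sgn(-30)=−, so -1.
(a,b)_11: α=3, u≡3; β=6, v≡9 (mod 11); (3|11)=+1, (9|11)=+1; sign (−1)^0·+1^6·+1^3 = +1.
(a,b)_3: α=5, u≡2; β=13, v≡2 (mod 3); (2|3)=-1, (2|3)=-1; sign (−1)^1·-1^13·-1^5 = -1.
(a,b)_31: α=1, u≡18; β=2, v≡7 (mod 31); (18|31)=+1, (7|31)=+1; sign (−1)^0·+1^2·+1^1 = +1.
(a,b)_29: α=3, u≡2; β=6, v≡4 (mod 29); (2|29)=-1, (4|29)=+1; sign (−1)^0·-1^6·+1^3 = +1.
(a,b)_37: α=-2, u≡32; β=-4, v≡11 (mod 37); (32|37)=-1, (11|37)=+1; sign (−1)^0·-1^-4·+1^-2 = +1.
(a,b)_19: α=1, u≡13; β=2, v≡18 (mod 19); (13|19)=-1, (18|19)=-1; sign (−1)^0·-1^2·-1^1 = -1.
(-5636730, -30 / ℚ) ramifies at {2, 3, 19, ∞}: a division algebra.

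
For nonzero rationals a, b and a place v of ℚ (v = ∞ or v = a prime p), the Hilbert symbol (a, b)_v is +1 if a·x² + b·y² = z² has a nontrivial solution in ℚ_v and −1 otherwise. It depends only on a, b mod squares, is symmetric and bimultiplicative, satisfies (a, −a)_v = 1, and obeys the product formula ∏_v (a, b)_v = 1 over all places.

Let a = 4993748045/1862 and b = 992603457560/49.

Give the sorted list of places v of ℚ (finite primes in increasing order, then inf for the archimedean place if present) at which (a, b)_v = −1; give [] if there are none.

[13, 17]

Mod squares: a ≡ 190, b ≡ 41990. Check v ∈ {∞, 2, 5, 7, 11, 13, 17, 19}.
v=∞: 190 > 0 and 41990 > 0  ⇒  (a,b)_∞ = +1.
v=7: a=7^-2·(≡2), b=7^-2·(≡1) mod 7; (2|7)=+1, (1|7)=+1; (−1)^{-2·-2·3}·(+1)^-2·(+1)^-2 = +1.
v=17: a=17^2·(≡3), b=17^3·(≡3) mod 17; (3|17)=-1, (3|17)=-1; (−1)^{2·3·8}·(-1)^3·(-1)^2 = -1.
v=11: a=11^2·(≡3), b=11^2·(≡9) mod 11; (3|11)=+1, (9|11)=+1; (−1)^{2·2·5}·(+1)^2·(+1)^2 = +1.
v=13: a=13^4·(≡7), b=13^3·(≡8) mod 13; (7|13)=-1, (8|13)=-1; (−1)^{4·3·6}·(-1)^3·(-1)^4 = -1.
v=5: a=5^1·(≡2), b=5^1·(≡3) mod 5; (2|5)=-1, (3|5)=-1; (−1)^{1·1·2}·(-1)^1·(-1)^1 = +1.
v=19: a=19^-1·(≡3), b=19^1·(≡16) mod 19; (3|19)=-1, (16|19)=+1; (−1)^{-1·1·9}·(-1)^1·(+1)^-1 = +1.
v=2: v_2(a)=-1, v_2(b)=3; units ≡ 7, 3 (mod 8); ε·ε+αω+βω = 1·1+-1·1+3·0 ≡ 0  ⇒  (a,b)_2 = +1.
Ram(190, 41990) = {13, 17}; no ℚ_13-point on the conic.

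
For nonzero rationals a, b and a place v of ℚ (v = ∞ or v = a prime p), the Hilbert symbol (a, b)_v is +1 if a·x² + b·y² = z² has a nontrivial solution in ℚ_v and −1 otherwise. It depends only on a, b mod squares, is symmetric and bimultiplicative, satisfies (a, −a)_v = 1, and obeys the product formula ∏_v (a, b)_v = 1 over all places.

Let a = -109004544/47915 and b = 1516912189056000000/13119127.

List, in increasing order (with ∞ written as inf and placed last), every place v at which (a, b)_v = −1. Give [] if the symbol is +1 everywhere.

[5, 7, 11, 29]

Mod squares: a ≡ -13685, b ≡ 13398. Check v ∈ {∞, 2, 3, 5, 7, 11, 17, 23, 29, 37}.
v=17: a=17^1·(≡5), b=17^2·(≡4) mod 17; (5|17)=-1, (4|17)=+1; (−1)^{1·2·8}·(-1)^2·(+1)^1 = +1.
v=5: a=5^-1·(≡2), b=5^6·(≡2) mod 5; (2|5)=-1, (2|5)=-1; (−1)^{-1·6·2}·(-1)^6·(-1)^-1 = -1.
v=2: v_2(a)=8, v_2(b)=13; units ≡ 3, 3 (mod 8); ε·ε+αω+βω = 1·1+8·1+13·1 ≡ 0  ⇒  (a,b)_2 = +1.
v=37: a=37^-2·(≡14), b=37^-4·(≡33) mod 37; (14|37)=-1, (33|37)=+1; (−1)^{-2·-4·18}·(-1)^-4·(+1)^-2 = +1.
v=29: a=29^0·(≡15), b=29^1·(≡2) mod 29; (15|29)=-1, (2|29)=-1; (−1)^{0·1·14}·(-1)^1·(-1)^0 = -1.
v=7: a=7^-1·(≡5), b=7^-1·(≡6) mod 7; (5|7)=-1, (6|7)=-1; (−1)^{-1·-1·3}·(-1)^-1·(-1)^-1 = -1.
v=23: a=23^1·(≡1), b=23^2·(≡8) mod 23; (1|23)=+1, (8|23)=+1; (−1)^{1·2·11}·(+1)^2·(+1)^1 = +1.
v=11: a=11^2·(≡8), b=11^1·(≡7) mod 11; (8|11)=-1, (7|11)=-1; (−1)^{2·1·5}·(-1)^1·(-1)^2 = -1.
v=3: a=3^2·(≡1), b=3^5·(≡2) mod 3; (1|3)=+1, (2|3)=-1; (−1)^{2·5·1}·(+1)^5·(-1)^2 = +1.
v=∞: -13685 < 0 and 13398 > 0  ⇒  (a,b)_∞ = +1.
Ram(-13685, 13398) = {5, 7, 11, 29}; no ℚ_5-point on the conic.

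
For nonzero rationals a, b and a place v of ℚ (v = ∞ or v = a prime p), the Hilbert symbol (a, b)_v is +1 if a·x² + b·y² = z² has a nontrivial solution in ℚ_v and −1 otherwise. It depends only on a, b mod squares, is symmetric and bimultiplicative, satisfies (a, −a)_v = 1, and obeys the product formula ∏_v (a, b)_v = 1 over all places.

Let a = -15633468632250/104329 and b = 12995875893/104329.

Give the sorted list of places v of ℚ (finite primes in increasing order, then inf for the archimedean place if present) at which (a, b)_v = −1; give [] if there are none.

Mod squares: a ≡ -34410, b ≡ 44733. Check v ∈ {∞, 2, 3, 5, 7, 11, 13, 17, 19, 29, 31, 37}.
v=19: a=19^-2·(≡12), b=19^-2·(≡5) mod 19; (12|19)=-1, (5|19)=+1; (−1)^{-2·-2·9}·(-1)^-2·(+1)^-2 = +1.
v=37: a=37^1·(≡31), b=37^1·(≡27) mod 37; (31|37)=-1, (27|37)=+1; (−1)^{1·1·18}·(-1)^1·(+1)^1 = -1.
v=∞: -34410 < 0 and 44733 > 0  ⇒  (a,b)_∞ = +1.
v=2: v_2(a)=1, v_2(b)=0; units ≡ 3, 5 (mod 8); ε·ε+αω+βω = 1·0+1·1+0·1 ≡ 1  ⇒  (a,b)_2 = -1.
v=3: a=3^3·(≡2), b=3^1·(≡1) mod 3; (2|3)=-1, (1|3)=+1; (−1)^{3·1·1}·(-1)^1·(+1)^3 = +1.
v=31: a=31^1·(≡6), b=31^1·(≡11) mod 31; (6|31)=-1, (11|31)=-1; (−1)^{1·1·15}·(-1)^1·(-1)^1 = -1.
v=5: a=5^3·(≡3), b=5^0·(≡2) mod 5; (3|5)=-1, (2|5)=-1; (−1)^{3·0·2}·(-1)^0·(-1)^3 = -1.
v=7: a=7^4·(≡2), b=7^4·(≡6) mod 7; (2|7)=+1, (6|7)=-1; (−1)^{4·4·3}·(+1)^4·(-1)^4 = +1.
v=17: a=17^-2·(≡4), b=17^-2·(≡12) mod 17; (4|17)=+1, (12|17)=-1; (−1)^{-2·-2·8}·(+1)^-2·(-1)^-2 = +1.
v=29: a=29^2·(≡16), b=29^0·(≡19) mod 29; (16|29)=+1, (19|29)=-1; (−1)^{2·0·14}·(+1)^0·(-1)^2 = +1.
v=11: a=11^0·(≡3), b=11^2·(≡2) mod 11; (3|11)=+1, (2|11)=-1; (−1)^{0·2·5}·(+1)^2·(-1)^0 = +1.
v=13: a=13^0·(≡3), b=13^1·(≡3) mod 13; (3|13)=+1, (3|13)=+1; (−1)^{0·1·6}·(+1)^1·(+1)^0 = +1.
|Ram(-34410, 44733)| = 4, even; anisotropic at {2, 5, 31, 37}.

[2, 5, 31, 37]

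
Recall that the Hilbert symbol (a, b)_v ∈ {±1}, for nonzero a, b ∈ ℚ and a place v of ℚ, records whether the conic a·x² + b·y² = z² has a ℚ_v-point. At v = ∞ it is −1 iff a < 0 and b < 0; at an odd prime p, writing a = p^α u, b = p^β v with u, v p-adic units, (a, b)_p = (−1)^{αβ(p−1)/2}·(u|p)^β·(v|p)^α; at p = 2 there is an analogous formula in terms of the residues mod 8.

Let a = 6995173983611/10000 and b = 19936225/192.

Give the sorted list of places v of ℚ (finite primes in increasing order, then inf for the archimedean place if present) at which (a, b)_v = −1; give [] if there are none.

Mod squares: a ≡ 11, b ≡ 3. Check v ∈ {∞, 2, 3, 5, 11, 19, 47}.
v=2: v_2(a)=-4, v_2(b)=-6; units ≡ 3, 3 (mod 8); ε·ε+αω+βω = 1·1+-4·1+-6·1 ≡ 1  ⇒  (a,b)_2 = -1.
v=3: a=3^0·(≡2), b=3^-1·(≡1) mod 3; (2|3)=-1, (1|3)=+1; (−1)^{0·-1·1}·(-1)^-1·(+1)^0 = -1.
v=47: a=47^4·(≡10), b=47^2·(≡12) mod 47; (10|47)=-1, (12|47)=+1; (−1)^{4·2·23}·(-1)^2·(+1)^4 = +1.
v=19: a=19^4·(≡11), b=19^2·(≡15) mod 19; (11|19)=+1, (15|19)=-1; (−1)^{4·2·9}·(+1)^2·(-1)^4 = +1.
v=∞: 11 > 0 and 3 > 0  ⇒  (a,b)_∞ = +1.
v=11: a=11^1·(≡5), b=11^0·(≡9) mod 11; (5|11)=+1, (9|11)=+1; (−1)^{1·0·5}·(+1)^0·(+1)^1 = +1.
v=5: a=5^-4·(≡1), b=5^2·(≡2) mod 5; (1|5)=+1, (2|5)=-1; (−1)^{-4·2·2}·(+1)^2·(-1)^-4 = +1.
Ram(11, 3) = {2, 3}; no ℚ_2-point on the conic.

[2, 3]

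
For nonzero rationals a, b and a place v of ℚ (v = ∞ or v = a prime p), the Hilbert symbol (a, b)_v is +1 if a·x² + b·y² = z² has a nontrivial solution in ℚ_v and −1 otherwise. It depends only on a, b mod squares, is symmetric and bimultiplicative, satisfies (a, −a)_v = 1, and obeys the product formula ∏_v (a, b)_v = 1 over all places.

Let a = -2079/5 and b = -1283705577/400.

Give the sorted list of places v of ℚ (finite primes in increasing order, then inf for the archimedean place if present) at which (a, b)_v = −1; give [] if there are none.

(a, b) ≡ (-1155, -33) mod (ℚ^×)²; places V = {2, 3, 5, 7, 11, ∞}.
(a,b)_5: α=-1, u≡1; β=-2, v≡3 (mod 5); (1|5)=+1, (3|5)=-1; sign (−1)^0·+1^-2·-1^-1 = -1.
(a,b)_3: α=3, u≡2; β=9, v≡1 (mod 3); (2|3)=-1, (1|3)=+1; sign (−1)^1·-1^9·+1^3 = +1.
(a,b)_7: α=1, u≡5; β=2, v≡1 (mod 7); (5|7)=-1, (1|7)=+1; sign (−1)^0·-1^2·+1^1 = +1.
(a,b)_2: α=0, β=-4; u≡5, v≡7 (mod 8); ε(u)ε(v)=0·1, αω(v)=0·0, βω(u)=-4·1; sum ≡ 0  ⇒  +1.
(a,b)_∞: sgn(-1155)=−, sgn(-33)=−, so -1.
(a,b)_11: α=1, u≡4; β=3, v≡6 (mod 11); (4|11)=+1, (6|11)=-1; sign (−1)^1·+1^3·-1^1 = +1.
Ram(-1155, -33) = {5, ∞}; no ℚ_5-point on the conic.

[5, inf]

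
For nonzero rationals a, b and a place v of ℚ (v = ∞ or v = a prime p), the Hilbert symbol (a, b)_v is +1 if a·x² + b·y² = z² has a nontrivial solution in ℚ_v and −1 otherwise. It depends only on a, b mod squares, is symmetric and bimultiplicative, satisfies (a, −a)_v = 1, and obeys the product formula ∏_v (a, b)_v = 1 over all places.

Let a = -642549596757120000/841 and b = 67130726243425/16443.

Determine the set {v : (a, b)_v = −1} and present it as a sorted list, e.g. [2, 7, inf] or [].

(a, b) ≡ (-533, 2854397819) mod (ℚ^×)²; places V = {2, 3, 5, 7, 13, 17, 19, 23, 29, 31, 37, 41, ∞}.
(a,b)_31: α=0, u≡8; β=1, v≡4 (mod 31); (8|31)=+1, (4|31)=+1; sign (−1)^0·+1^1·+1^0 = +1.
(a,b)_19: α=0, u≡18; β=2, v≡13 (mod 19); (18|19)=-1, (13|19)=-1; sign (−1)^0·-1^2·-1^0 = +1.
(a,b)_∞: sgn(-533)=−, sgn(2854397819)=+, so +1.
(a,b)_5: α=4, u≡3; β=2, v≡4 (mod 5); (3|5)=-1, (4|5)=+1; sign (−1)^0·-1^2·+1^4 = +1.
(a,b)_37: α=2, u≡17; β=1, v≡3 (mod 37); (17|37)=-1, (3|37)=+1; sign (−1)^0·-1^1·+1^2 = -1.
(a,b)_2: α=10, β=0; u≡3, v≡3 (mod 8); ε(u)ε(v)=1·1, αω(v)=10·1, βω(u)=0·1; sum ≡ 1  ⇒  -1.
(a,b)_29: α=-2, u≡18; β=-1, v≡12 (mod 29); (18|29)=-1, (12|29)=-1; sign (−1)^0·-1^-1·-1^-2 = -1.
(a,b)_17: α=2, u≡6; β=0, v≡1 (mod 17); (6|17)=-1, (1|17)=+1; sign (−1)^0·-1^0·+1^2 = +1.
(a,b)_13: α=1, u≡11; β=1, v≡9 (mod 13); (11|13)=-1, (9|13)=+1; sign (−1)^0·-1^1·+1^1 = -1.
(a,b)_3: α=2, u≡1; β=-4, v≡2 (mod 3); (1|3)=+1, (2|3)=-1; sign (−1)^0·+1^-4·-1^2 = +1.
(a,b)_41: α=1, u≡26; β=1, v≡38 (mod 41); (26|41)=-1, (38|41)=-1; sign (−1)^0·-1^1·-1^1 = +1.
(a,b)_7: α=0, u≡3; β=-1, v≡3 (mod 7); (3|7)=-1, (3|7)=-1; sign (−1)^0·-1^-1·-1^0 = -1.
(a,b)_23: α=2, u≡10; β=3, v≡8 (mod 23); (10|23)=-1, (8|23)=+1; sign (−1)^0·-1^3·+1^2 = -1.
|Ram(-533, 2854397819)| = 6, even; anisotropic at {2, 7, 13, 23, 29, 37}.

[2, 7, 13, 23, 29, 37]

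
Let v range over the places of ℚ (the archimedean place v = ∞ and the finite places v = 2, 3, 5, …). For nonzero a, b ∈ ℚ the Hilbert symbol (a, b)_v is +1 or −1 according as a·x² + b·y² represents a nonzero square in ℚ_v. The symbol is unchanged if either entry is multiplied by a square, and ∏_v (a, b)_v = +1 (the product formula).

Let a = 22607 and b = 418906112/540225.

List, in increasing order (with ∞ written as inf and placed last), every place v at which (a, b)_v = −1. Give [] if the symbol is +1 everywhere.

[2, 17]

(a, b) ≡ (22607, 1598) mod (ℚ^×)²; places V = {2, 3, 5, 7, 13, 17, 37, 47, ∞}.
(a,b)_3: α=0, u≡2; β=-2, v≡2 (mod 3); (2|3)=-1, (2|3)=-1; sign (−1)^0·-1^-2·-1^0 = +1.
(a,b)_13: α=1, u≡10; β=0, v≡4 (mod 13); (10|13)=+1, (4|13)=+1; sign (−1)^0·+1^0·+1^1 = +1.
(a,b)_∞: sgn(22607)=+, sgn(1598)=+, so +1.
(a,b)_5: α=0, u≡2; β=-2, v≡3 (mod 5); (2|5)=-1, (3|5)=-1; sign (−1)^0·-1^-2·-1^0 = +1.
(a,b)_17: α=0, u≡14; β=1, v≡15 (mod 17); (14|17)=-1, (15|17)=+1; sign (−1)^0·-1^1·+1^0 = -1.
(a,b)_2: α=0, β=19; u≡7, v≡7 (mod 8); ε(u)ε(v)=1·1, αω(v)=0·0, βω(u)=19·0; sum ≡ 1  ⇒  -1.
(a,b)_47: α=1, u≡11; β=1, v≡14 (mod 47); (11|47)=-1, (14|47)=+1; sign (−1)^1·-1^1·+1^1 = +1.
(a,b)_7: α=0, u≡4; β=-4, v≡2 (mod 7); (4|7)=+1, (2|7)=+1; sign (−1)^0·+1^-4·+1^0 = +1.
(a,b)_37: α=1, u≡19; β=0, v≡16 (mod 37); (19|37)=-1, (16|37)=+1; sign (−1)^0·-1^0·+1^1 = +1.
|Ram(22607, 1598)| = 2, even; anisotropic at {2, 17}.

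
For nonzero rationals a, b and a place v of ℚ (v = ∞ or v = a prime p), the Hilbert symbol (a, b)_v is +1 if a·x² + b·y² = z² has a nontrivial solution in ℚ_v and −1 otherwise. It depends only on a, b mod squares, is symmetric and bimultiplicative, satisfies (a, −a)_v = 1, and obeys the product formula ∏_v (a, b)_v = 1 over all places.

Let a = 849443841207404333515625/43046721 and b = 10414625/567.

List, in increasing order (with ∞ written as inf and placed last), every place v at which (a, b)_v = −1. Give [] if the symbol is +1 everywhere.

[17, 29]

(a, b) ≡ (534905, 17255) mod (ℚ^×)²; places V = {2, 3, 5, 7, 11, 13, 17, 29, 31, ∞}.
(a,b)_2: α=0, β=0; u≡1, v≡7 (mod 8); ε(u)ε(v)=0·1, αω(v)=0·0, βω(u)=0·0; sum ≡ 0  ⇒  +1.
(a,b)_3: α=-16, u≡2; β=-4, v≡2 (mod 3); (2|3)=-1, (2|3)=-1; sign (−1)^0·-1^-4·-1^-16 = +1.
(a,b)_11: α=4, u≡10; β=0, v≡2 (mod 11); (10|11)=-1, (2|11)=-1; sign (−1)^0·-1^0·-1^4 = +1.
(a,b)_5: α=7, u≡4; β=3, v≡1 (mod 5); (4|5)=+1, (1|5)=+1; sign (−1)^0·+1^3·+1^7 = +1.
(a,b)_13: α=4, u≡6; β=2, v≡12 (mod 13); (6|13)=-1, (12|13)=+1; sign (−1)^0·-1^2·+1^4 = +1.
(a,b)_29: α=3, u≡28; β=1, v≡12 (mod 29); (28|29)=+1, (12|29)=-1; sign (−1)^0·+1^1·-1^3 = -1.
(a,b)_31: α=1, u≡16; β=0, v≡16 (mod 31); (16|31)=+1, (16|31)=+1; sign (−1)^0·+1^0·+1^1 = +1.
(a,b)_7: α=1, u≡6; β=-1, v≡1 (mod 7); (6|7)=-1, (1|7)=+1; sign (−1)^1·-1^-1·+1^1 = +1.
(a,b)_17: α=3, u≡8; β=1, v≡5 (mod 17); (8|17)=+1, (5|17)=-1; sign (−1)^0·+1^1·-1^3 = -1.
(a,b)_∞: sgn(534905)=+, sgn(17255)=+, so +1.
(534905, 17255 / ℚ) ramifies at {17, 29}: a division algebra.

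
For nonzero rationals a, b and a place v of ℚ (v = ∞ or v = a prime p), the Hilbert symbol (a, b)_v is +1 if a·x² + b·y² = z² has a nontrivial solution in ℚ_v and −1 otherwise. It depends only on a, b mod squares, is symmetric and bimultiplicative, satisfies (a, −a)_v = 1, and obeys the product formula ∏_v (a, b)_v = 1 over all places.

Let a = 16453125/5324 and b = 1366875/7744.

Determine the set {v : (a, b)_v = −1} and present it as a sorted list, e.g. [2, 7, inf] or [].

[2, 3]

Mod squares: a ≡ 143, b ≡ 3. Check v ∈ {∞, 2, 3, 5, 11, 13}.
v=3: a=3^4·(≡2), b=3^7·(≡1) mod 3; (2|3)=-1, (1|3)=+1; (−1)^{4·7·1}·(-1)^7·(+1)^4 = -1.
v=∞: 143 > 0 and 3 > 0  ⇒  (a,b)_∞ = +1.
v=13: a=13^1·(≡7), b=13^0·(≡9) mod 13; (7|13)=-1, (9|13)=+1; (−1)^{1·0·6}·(-1)^0·(+1)^1 = +1.
v=5: a=5^6·(≡2), b=5^4·(≡3) mod 5; (2|5)=-1, (3|5)=-1; (−1)^{6·4·2}·(-1)^4·(-1)^6 = +1.
v=11: a=11^-3·(≡10), b=11^-2·(≡9) mod 11; (10|11)=-1, (9|11)=+1; (−1)^{-3·-2·5}·(-1)^-2·(+1)^-3 = +1.
v=2: v_2(a)=-2, v_2(b)=-6; units ≡ 7, 3 (mod 8); ε·ε+αω+βω = 1·1+-2·1+-6·0 ≡ 1  ⇒  (a,b)_2 = -1.
(143, 3 / ℚ) ramifies at {2, 3}: a division algebra.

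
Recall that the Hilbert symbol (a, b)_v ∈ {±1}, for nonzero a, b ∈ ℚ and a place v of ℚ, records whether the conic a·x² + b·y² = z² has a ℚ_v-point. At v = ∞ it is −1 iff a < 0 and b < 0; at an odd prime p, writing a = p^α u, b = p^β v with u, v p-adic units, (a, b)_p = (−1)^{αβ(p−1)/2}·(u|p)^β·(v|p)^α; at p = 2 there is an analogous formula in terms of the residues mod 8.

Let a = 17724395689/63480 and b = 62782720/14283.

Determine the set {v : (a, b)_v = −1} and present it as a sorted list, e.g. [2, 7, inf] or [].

[2, 3, 5, 11]

Mod squares: a ≡ 30, b ≡ 15015. Check v ∈ {∞, 2, 3, 5, 7, 11, 13, 19, 23}.
v=7: a=7^4·(≡2), b=7^3·(≡6) mod 7; (2|7)=+1, (6|7)=-1; (−1)^{4·3·3}·(+1)^3·(-1)^4 = +1.
v=23: a=23^-2·(≡7), b=23^-2·(≡20) mod 23; (7|23)=-1, (20|23)=-1; (−1)^{-2·-2·11}·(-1)^-2·(-1)^-2 = +1.
v=19: a=19^2·(≡16), b=19^0·(≡5) mod 19; (16|19)=+1, (5|19)=+1; (−1)^{2·0·9}·(+1)^0·(+1)^2 = +1.
v=13: a=13^2·(≡9), b=13^1·(≡2) mod 13; (9|13)=+1, (2|13)=-1; (−1)^{2·1·6}·(+1)^1·(-1)^2 = +1.
v=5: a=5^-1·(≡4), b=5^1·(≡3) mod 5; (4|5)=+1, (3|5)=-1; (−1)^{-1·1·2}·(+1)^1·(-1)^-1 = -1.
v=3: a=3^-1·(≡1), b=3^-3·(≡1) mod 3; (1|3)=+1, (1|3)=+1; (−1)^{-1·-3·1}·(+1)^-3·(+1)^-1 = -1.
v=2: v_2(a)=-3, v_2(b)=8; units ≡ 7, 7 (mod 8); ε·ε+αω+βω = 1·1+-3·0+8·0 ≡ 1  ⇒  (a,b)_2 = -1.
v=11: a=11^2·(≡2), b=11^1·(≡1) mod 11; (2|11)=-1, (1|11)=+1; (−1)^{2·1·5}·(-1)^1·(+1)^2 = -1.
v=∞: 30 > 0 and 15015 > 0  ⇒  (a,b)_∞ = +1.
(30, 15015 / ℚ) ramifies at {2, 3, 5, 11}: a division algebra.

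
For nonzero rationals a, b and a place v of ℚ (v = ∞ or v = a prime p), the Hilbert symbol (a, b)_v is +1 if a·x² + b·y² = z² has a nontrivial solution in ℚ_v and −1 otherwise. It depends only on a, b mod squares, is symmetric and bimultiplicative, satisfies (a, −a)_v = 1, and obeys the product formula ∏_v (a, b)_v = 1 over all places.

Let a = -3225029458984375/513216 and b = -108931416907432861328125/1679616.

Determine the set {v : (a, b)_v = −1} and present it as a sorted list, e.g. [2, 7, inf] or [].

(a, b) ≡ (-17765, -1045) mod (ℚ^×)²; places V = {2, 3, 5, 7, 11, 17, 19, ∞}.
(a,b)_∞: sgn(-17765)=−, sgn(-1045)=−, so -1.
(a,b)_11: α=-1, u≡7; β=1, v≡4 (mod 11); (7|11)=-1, (4|11)=+1; sign (−1)^1·-1^1·+1^-1 = +1.
(a,b)_7: α=2, u≡2; β=2, v≡6 (mod 7); (2|7)=+1, (6|7)=-1; sign (−1)^0·+1^2·-1^2 = +1.
(a,b)_19: α=3, u≡18; β=3, v≡18 (mod 19); (18|19)=-1, (18|19)=-1; sign (−1)^1·-1^3·-1^3 = -1.
(a,b)_3: α=-6, u≡1; β=-8, v≡2 (mod 3); (1|3)=+1, (2|3)=-1; sign (−1)^0·+1^-8·-1^-6 = +1.
(a,b)_17: α=3, u≡13; β=6, v≡16 (mod 17); (13|17)=+1, (16|17)=+1; sign (−1)^0·+1^6·+1^3 = +1.
(a,b)_2: α=-6, β=-8; u≡3, v≡3 (mod 8); ε(u)ε(v)=1·1, αω(v)=-6·1, βω(u)=-8·1; sum ≡ 1  ⇒  -1.
(a,b)_5: α=9, u≡2; β=13, v≡1 (mod 5); (2|5)=-1, (1|5)=+1; sign (−1)^0·-1^13·+1^9 = -1.
Ram(-17765, -1045) = {2, 5, 19, ∞}; no ℚ_2-point on the conic.

[2, 5, 19, inf]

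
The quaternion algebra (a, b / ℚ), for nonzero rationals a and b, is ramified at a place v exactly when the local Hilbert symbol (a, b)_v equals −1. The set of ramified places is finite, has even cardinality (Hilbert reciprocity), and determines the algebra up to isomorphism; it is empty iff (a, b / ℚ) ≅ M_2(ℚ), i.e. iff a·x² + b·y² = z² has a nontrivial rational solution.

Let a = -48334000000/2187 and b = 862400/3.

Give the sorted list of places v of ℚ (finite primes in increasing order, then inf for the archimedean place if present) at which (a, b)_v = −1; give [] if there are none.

(a, b) ≡ (-858, 33) mod (ℚ^×)²; places V = {2, 3, 5, 7, 11, 13, ∞}.
(a,b)_3: α=-7, u≡2; β=-1, v≡2 (mod 3); (2|3)=-1, (2|3)=-1; sign (−1)^1·-1^-1·-1^-7 = -1.
(a,b)_∞: sgn(-858)=−, sgn(33)=+, so +1.
(a,b)_13: α=3, u≡10; β=0, v≡2 (mod 13); (10|13)=+1, (2|13)=-1; sign (−1)^0·+1^0·-1^3 = -1.
(a,b)_2: α=7, β=6; u≡3, v≡1 (mod 8); ε(u)ε(v)=1·0, αω(v)=7·0, βω(u)=6·1; sum ≡ 0  ⇒  +1.
(a,b)_5: α=6, u≡2; β=2, v≡2 (mod 5); (2|5)=-1, (2|5)=-1; sign (−1)^0·-1^2·-1^6 = +1.
(a,b)_11: α=1, u≡8; β=1, v≡1 (mod 11); (8|11)=-1, (1|11)=+1; sign (−1)^1·-1^1·+1^1 = +1.
(a,b)_7: α=0, u≡5; β=2, v≡3 (mod 7); (5|7)=-1, (3|7)=-1; sign (−1)^0·-1^2·-1^0 = +1.
Ram(-858, 33) = {3, 13}; no ℚ_3-point on the conic.

[3, 13]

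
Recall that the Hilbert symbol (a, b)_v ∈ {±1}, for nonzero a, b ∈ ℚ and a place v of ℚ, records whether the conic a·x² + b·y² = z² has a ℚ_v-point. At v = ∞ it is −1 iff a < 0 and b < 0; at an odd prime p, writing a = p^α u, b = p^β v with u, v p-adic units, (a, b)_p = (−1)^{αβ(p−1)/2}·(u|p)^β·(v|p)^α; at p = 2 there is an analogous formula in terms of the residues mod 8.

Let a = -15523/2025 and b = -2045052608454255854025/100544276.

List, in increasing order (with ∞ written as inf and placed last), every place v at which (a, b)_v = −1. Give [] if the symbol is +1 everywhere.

Mod squares: a ≡ -43, b ≡ -95381. Check v ∈ {∞, 2, 3, 5, 7, 11, 13, 19, 23, 29, 43}.
v=13: a=13^0·(≡9), b=13^3·(≡6) mod 13; (9|13)=+1, (6|13)=-1; (−1)^{0·3·6}·(+1)^3·(-1)^0 = +1.
v=5: a=5^-2·(≡2), b=5^2·(≡4) mod 5; (2|5)=-1, (4|5)=+1; (−1)^{-2·2·2}·(-1)^2·(+1)^-2 = +1.
v=2: v_2(a)=0, v_2(b)=-2; units ≡ 5, 3 (mod 8); ε·ε+αω+βω = 0·1+0·1+-2·1 ≡ 0  ⇒  (a,b)_2 = +1.
v=3: a=3^-4·(≡2), b=3^16·(≡1) mod 3; (2|3)=-1, (1|3)=+1; (−1)^{-4·16·1}·(-1)^16·(+1)^-4 = +1.
v=43: a=43^1·(≡28), b=43^4·(≡24) mod 43; (28|43)=-1, (24|43)=+1; (−1)^{1·4·21}·(-1)^4·(+1)^1 = +1.
v=7: a=7^0·(≡5), b=7^-4·(≡1) mod 7; (5|7)=-1, (1|7)=+1; (−1)^{0·-4·3}·(-1)^-4·(+1)^0 = +1.
v=23: a=23^0·(≡2), b=23^1·(≡13) mod 23; (2|23)=+1, (13|23)=+1; (−1)^{0·1·11}·(+1)^1·(+1)^0 = +1.
v=11: a=11^0·(≡9), b=11^1·(≡2) mod 11; (9|11)=+1, (2|11)=-1; (−1)^{0·1·5}·(+1)^1·(-1)^0 = +1.
v=29: a=29^0·(≡19), b=29^-1·(≡11) mod 29; (19|29)=-1, (11|29)=-1; (−1)^{0·-1·14}·(-1)^-1·(-1)^0 = -1.
v=19: a=19^2·(≡3), b=19^-2·(≡15) mod 19; (3|19)=-1, (15|19)=-1; (−1)^{2·-2·9}·(-1)^-2·(-1)^2 = +1.
v=∞: -43 < 0 and -95381 < 0  ⇒  (a,b)_∞ = -1.
(-43, -95381 / ℚ) ramifies at {29, ∞}: a division algebra.

[29, inf]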